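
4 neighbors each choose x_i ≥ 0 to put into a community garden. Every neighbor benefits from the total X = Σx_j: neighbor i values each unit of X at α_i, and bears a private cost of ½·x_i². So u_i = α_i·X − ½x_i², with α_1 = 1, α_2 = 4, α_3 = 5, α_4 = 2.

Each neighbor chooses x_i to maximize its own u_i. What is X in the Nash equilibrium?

Neighbor i's FOC: ∂u_i/∂x_i = α_i − x_i = 0, so x_i* = α_i.
NE contributions = (1, 4, 5, 2); X = 12.

12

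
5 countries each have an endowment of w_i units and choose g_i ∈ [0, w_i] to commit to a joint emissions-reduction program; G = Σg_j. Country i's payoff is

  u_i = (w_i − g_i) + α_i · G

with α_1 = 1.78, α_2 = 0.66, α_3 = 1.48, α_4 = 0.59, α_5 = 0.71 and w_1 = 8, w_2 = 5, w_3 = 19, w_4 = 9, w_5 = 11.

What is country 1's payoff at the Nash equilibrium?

∂u_i/∂g_i = α_i − 1, so country i contributes w_i if α_i > 1, else 0.
α_i > 1 for i ∈ {1, 3}; NE contributions (8, 0, 19, 0, 0), G = 27.
u_1 = (8 − 8) + 1.78·27 = 48.06.

48.06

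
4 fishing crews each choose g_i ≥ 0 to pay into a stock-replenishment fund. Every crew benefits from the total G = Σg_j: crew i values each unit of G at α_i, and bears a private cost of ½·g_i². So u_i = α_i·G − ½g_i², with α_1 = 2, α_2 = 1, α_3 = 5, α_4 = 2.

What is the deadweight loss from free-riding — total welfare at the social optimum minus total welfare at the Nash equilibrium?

117

Crew i's FOC: ∂u_i/∂g_i = α_i − g_i = 0, so g_i* = α_i.
NE contributions = (2, 1, 5, 2); G = 10.
W^NE = (Σα)·G − ½Σα_i² = 10² − ½·34 = 83.
Planner sets g_i = Σα_j = 10 for every i, so G^SO = 4·10 = 40.
W^SO = (Σα)·G^SO − ½·4·(Σα)² = (4/2)·10² = 200.
Deadweight loss = W^SO − W^NE = 117.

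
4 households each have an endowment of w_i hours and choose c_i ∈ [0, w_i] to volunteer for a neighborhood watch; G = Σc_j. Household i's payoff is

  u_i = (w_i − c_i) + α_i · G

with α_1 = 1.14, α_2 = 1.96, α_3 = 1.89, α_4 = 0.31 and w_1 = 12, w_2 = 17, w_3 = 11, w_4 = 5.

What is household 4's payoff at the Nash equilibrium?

∂u_i/∂c_i = α_i − 1, so household i contributes w_i if α_i > 1, else 0.
α_i > 1 for i ∈ {1, 2, 3}; NE contributions (12, 17, 11, 0), G = 40.
u_4 = (5 − 0) + 0.31·40 = 17.4.

17.4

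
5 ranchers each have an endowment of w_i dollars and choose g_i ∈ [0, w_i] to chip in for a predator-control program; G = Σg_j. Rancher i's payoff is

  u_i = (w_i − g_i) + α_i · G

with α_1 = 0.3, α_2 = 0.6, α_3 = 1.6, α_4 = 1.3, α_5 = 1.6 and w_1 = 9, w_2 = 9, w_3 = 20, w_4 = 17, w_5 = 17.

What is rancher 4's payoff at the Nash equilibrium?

70.2

∂u_i/∂g_i = α_i − 1, so rancher i contributes w_i if α_i > 1, else 0.
α_i > 1 for i ∈ {3, 4, 5}; NE contributions (0, 0, 20, 17, 17), G = 54.
u_4 = (17 − 17) + 1.3·54 = 70.2.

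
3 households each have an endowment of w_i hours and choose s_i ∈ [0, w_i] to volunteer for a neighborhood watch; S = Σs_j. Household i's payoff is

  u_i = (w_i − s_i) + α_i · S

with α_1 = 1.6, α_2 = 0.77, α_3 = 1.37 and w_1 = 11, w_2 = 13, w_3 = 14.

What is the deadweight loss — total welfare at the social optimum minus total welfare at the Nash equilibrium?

∂u_i/∂s_i = α_i − 1, so household i contributes w_i if α_i > 1, else 0.
α_i > 1 for i ∈ {1, 3}; NE contributions (11, 0, 14), S = 25.
W^NE = Σw_i − S^NE + (Σα_i)·S^NE = 38 + 2.74·25 = 106.5.
Planner: ∂(Σu_j)/∂s_i = Σα_j − 1 = 2.74 > 0, so everyone contributes w_i; S^SO = 38, W^SO = 38 + 2.74·38 = 142.12.
Deadweight loss = 35.62.

35.62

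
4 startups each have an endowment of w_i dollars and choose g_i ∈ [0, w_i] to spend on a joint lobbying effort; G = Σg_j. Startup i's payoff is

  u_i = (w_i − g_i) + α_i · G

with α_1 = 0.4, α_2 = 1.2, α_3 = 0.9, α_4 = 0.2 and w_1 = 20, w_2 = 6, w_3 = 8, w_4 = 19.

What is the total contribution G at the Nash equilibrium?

6

∂u_i/∂g_i = α_i − 1, so startup i contributes w_i if α_i > 1, else 0.
α_i > 1 for i ∈ {2}; NE contributions (0, 6, 0, 0), G = 6.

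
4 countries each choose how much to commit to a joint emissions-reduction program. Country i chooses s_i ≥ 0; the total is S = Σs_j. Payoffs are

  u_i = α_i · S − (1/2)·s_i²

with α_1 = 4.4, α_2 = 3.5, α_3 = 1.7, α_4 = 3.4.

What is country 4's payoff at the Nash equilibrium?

38.42

Country i's FOC: ∂u_i/∂s_i = α_i − s_i = 0, so s_i* = α_i.
NE contributions = (4.4, 3.5, 1.7, 3.4); S = 13.
u_4 = α_4·S − ½·(s_4)² = 3.4·13 − ½·3.4² = 38.42.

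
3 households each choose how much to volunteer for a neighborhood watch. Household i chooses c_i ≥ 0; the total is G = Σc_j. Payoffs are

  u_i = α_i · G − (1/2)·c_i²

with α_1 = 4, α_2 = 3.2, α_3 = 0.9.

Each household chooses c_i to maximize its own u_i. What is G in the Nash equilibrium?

8.1

Household i's FOC: ∂u_i/∂c_i = α_i − c_i = 0, so c_i* = α_i.
NE contributions = (4, 3.2, 0.9); G = 8.1.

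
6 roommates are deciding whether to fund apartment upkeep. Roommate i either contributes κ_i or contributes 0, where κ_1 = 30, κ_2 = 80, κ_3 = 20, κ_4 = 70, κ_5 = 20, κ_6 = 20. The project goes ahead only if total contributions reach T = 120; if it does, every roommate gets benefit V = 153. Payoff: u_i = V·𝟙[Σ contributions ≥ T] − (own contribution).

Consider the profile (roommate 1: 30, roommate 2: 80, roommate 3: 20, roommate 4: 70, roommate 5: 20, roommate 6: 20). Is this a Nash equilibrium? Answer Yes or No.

No

Total = 240 ≥ 120: provided.
Roommate 1 (pledges 30, payoff 123): dropping to 0 → total 210, payoff 153. Profitable deviation.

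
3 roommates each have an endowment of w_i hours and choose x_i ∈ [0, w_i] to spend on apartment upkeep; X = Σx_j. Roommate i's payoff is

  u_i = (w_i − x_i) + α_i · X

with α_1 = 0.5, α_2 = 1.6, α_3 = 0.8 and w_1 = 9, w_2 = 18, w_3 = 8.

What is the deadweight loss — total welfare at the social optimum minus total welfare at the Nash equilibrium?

∂u_i/∂x_i = α_i − 1, so roommate i contributes w_i if α_i > 1, else 0.
α_i > 1 for i ∈ {2}; NE contributions (0, 18, 0), X = 18.
W^NE = Σw_i − X^NE + (Σα_i)·X^NE = 35 + 1.9·18 = 69.2.
Planner: ∂(Σu_j)/∂x_i = Σα_j − 1 = 1.9 > 0, so everyone contributes w_i; X^SO = 35, W^SO = 35 + 1.9·35 = 101.5.
Deadweight loss = 32.3.

32.3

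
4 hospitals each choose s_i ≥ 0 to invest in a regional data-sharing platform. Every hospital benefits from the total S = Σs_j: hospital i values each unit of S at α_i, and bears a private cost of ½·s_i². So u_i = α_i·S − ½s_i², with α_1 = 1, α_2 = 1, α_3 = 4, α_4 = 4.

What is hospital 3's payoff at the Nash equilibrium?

32

Hospital i's FOC: ∂u_i/∂s_i = α_i − s_i = 0, so s_i* = α_i.
NE contributions = (1, 1, 4, 4); S = 10.
u_3 = α_3·S − ½·(s_3)² = 4·10 − ½·4² = 32.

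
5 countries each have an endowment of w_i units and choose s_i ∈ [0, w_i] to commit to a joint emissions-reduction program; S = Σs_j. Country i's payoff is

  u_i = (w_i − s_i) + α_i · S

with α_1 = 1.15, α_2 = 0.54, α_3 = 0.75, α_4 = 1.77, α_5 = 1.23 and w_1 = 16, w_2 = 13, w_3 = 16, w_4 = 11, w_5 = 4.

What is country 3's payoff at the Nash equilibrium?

39.25

∂u_i/∂s_i = α_i − 1, so country i contributes w_i if α_i > 1, else 0.
α_i > 1 for i ∈ {1, 4, 5}; NE contributions (16, 0, 0, 11, 4), S = 31.
u_3 = (16 − 0) + 0.75·31 = 39.25.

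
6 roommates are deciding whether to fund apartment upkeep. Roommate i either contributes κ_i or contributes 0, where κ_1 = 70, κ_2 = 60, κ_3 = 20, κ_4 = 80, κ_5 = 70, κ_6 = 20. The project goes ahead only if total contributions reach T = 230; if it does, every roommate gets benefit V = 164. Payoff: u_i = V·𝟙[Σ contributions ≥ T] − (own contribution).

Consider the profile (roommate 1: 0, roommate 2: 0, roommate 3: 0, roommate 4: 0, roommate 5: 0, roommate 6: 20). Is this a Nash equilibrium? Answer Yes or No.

Total = 20 < 230: not provided.
Roommate 1 (pledges 0, payoff 0): pledging 70 → total 90, payoff -70. No gain.
Roommate 2 (pledges 0, payoff 0): pledging 60 → total 80, payoff -60. No gain.
Roommate 3 (pledges 0, payoff 0): pledging 20 → total 40, payoff -20. No gain.
Roommate 4 (pledges 0, payoff 0): pledging 80 → total 100, payoff -80. No gain.
Roommate 5 (pledges 0, payoff 0): pledging 70 → total 90, payoff -70. No gain.
Roommate 6 (pledges 20, payoff -20): dropping to 0 → total 0, payoff 0. Profitable deviation.

No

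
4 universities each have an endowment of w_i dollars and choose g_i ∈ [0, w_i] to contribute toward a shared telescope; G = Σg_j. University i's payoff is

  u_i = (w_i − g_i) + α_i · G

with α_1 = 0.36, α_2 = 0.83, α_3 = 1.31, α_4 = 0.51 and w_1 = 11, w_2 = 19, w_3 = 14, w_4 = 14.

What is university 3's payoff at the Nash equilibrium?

18.34

∂u_i/∂g_i = α_i − 1, so university i contributes w_i if α_i > 1, else 0.
α_i > 1 for i ∈ {3}; NE contributions (0, 0, 14, 0), G = 14.
u_3 = (14 − 14) + 1.31·14 = 18.34.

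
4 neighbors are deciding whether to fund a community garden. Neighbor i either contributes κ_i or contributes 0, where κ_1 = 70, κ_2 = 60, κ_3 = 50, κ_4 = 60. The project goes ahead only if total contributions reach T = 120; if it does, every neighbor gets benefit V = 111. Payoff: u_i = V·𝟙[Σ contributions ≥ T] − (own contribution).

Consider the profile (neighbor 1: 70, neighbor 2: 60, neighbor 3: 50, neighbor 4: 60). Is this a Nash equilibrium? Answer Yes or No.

Total = 240 ≥ 120: provided.
Neighbor 1 (pledges 70, payoff 41): dropping to 0 → total 170, payoff 111. Profitable deviation.

No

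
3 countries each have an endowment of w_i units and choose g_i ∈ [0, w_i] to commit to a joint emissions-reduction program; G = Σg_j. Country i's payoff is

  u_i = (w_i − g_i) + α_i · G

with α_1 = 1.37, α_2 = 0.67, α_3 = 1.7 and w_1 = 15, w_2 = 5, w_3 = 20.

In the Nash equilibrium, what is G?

∂u_i/∂g_i = α_i − 1, so country i contributes w_i if α_i > 1, else 0.
α_i > 1 for i ∈ {1, 3}; NE contributions (15, 0, 20), G = 35.

35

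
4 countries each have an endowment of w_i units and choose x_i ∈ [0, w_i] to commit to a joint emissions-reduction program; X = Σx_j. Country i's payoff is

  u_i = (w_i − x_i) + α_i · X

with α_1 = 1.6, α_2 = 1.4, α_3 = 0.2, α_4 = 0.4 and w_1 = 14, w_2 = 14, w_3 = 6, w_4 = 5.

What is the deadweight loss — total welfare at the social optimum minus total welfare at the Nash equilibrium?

28.6

∂u_i/∂x_i = α_i − 1, so country i contributes w_i if α_i > 1, else 0.
α_i > 1 for i ∈ {1, 2}; NE contributions (14, 14, 0, 0), X = 28.
W^NE = Σw_i − X^NE + (Σα_i)·X^NE = 39 + 2.6·28 = 111.8.
Planner: ∂(Σu_j)/∂x_i = Σα_j − 1 = 2.6 > 0, so everyone contributes w_i; X^SO = 39, W^SO = 39 + 2.6·39 = 140.4.
Deadweight loss = 28.6.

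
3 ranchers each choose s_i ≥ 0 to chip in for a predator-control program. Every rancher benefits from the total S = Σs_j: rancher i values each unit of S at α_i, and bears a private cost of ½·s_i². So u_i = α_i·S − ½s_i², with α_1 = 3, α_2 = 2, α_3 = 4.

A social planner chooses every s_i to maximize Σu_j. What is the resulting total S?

27

Planner FOC: ∂(Σu_j)/∂s_i = (Σα_j) − s_i = 0, so s_i^SO = Σα_j = 9 for every i; S^SO = 27.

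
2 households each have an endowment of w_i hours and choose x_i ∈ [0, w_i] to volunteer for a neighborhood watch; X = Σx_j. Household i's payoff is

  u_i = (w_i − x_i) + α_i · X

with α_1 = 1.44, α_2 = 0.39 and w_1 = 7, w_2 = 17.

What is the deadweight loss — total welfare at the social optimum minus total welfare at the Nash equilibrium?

∂u_i/∂x_i = α_i − 1, so household i contributes w_i if α_i > 1, else 0.
α_i > 1 for i ∈ {1}; NE contributions (7, 0), X = 7.
W^NE = Σw_i − X^NE + (Σα_i)·X^NE = 24 + 0.83·7 = 29.81.
Planner: ∂(Σu_j)/∂x_i = Σα_j − 1 = 0.83 > 0, so everyone contributes w_i; X^SO = 24, W^SO = 24 + 0.83·24 = 43.92.
Deadweight loss = 14.11.

14.11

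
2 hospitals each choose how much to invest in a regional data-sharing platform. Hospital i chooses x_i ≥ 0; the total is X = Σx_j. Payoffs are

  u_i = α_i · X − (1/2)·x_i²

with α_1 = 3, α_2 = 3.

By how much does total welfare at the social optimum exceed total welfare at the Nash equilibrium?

Hospital i's FOC: ∂u_i/∂x_i = α_i − x_i = 0, so x_i* = α_i.
NE contributions = (3, 3); X = 6.
W^NE = (Σα)·X − ½Σα_i² = 6² − ½·18 = 27.
Planner sets x_i = Σα_j = 6 for every i, so X^SO = 2·6 = 12.
W^SO = (Σα)·X^SO − ½·2·(Σα)² = (2/2)·6² = 36.
Deadweight loss = W^SO − W^NE = 9.

9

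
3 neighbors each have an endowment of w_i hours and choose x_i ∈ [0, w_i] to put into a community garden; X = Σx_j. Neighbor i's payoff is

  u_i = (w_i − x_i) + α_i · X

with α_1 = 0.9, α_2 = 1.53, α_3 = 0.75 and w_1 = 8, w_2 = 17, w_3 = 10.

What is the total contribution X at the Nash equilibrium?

17

∂u_i/∂x_i = α_i − 1, so neighbor i contributes w_i if α_i > 1, else 0.
α_i > 1 for i ∈ {2}; NE contributions (0, 17, 0), X = 17.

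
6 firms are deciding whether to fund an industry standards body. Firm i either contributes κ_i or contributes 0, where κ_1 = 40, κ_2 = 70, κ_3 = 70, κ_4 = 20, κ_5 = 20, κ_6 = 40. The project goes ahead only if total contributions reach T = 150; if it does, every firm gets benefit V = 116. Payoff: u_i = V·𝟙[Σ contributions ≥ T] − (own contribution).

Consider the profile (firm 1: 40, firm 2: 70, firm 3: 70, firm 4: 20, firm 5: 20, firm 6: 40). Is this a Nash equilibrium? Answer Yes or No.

Total = 260 ≥ 150: provided.
Firm 1 (pledges 40, payoff 76): dropping to 0 → total 220, payoff 116. Profitable deviation.

No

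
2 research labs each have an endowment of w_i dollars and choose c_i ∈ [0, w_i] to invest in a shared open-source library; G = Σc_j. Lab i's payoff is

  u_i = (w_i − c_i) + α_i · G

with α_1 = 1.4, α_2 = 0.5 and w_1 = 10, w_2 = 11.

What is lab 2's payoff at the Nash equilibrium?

16

∂u_i/∂c_i = α_i − 1, so lab i contributes w_i if α_i > 1, else 0.
α_i > 1 for i ∈ {1}; NE contributions (10, 0), G = 10.
u_2 = (11 − 0) + 0.5·10 = 16.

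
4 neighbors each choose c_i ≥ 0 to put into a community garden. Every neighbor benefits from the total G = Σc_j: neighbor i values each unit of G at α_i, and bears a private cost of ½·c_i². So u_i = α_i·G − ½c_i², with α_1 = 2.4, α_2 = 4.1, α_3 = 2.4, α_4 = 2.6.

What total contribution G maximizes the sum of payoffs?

46

Planner FOC: ∂(Σu_j)/∂c_i = (Σα_j) − c_i = 0, so c_i^SO = Σα_j = 11.5 for every i; G^SO = 46.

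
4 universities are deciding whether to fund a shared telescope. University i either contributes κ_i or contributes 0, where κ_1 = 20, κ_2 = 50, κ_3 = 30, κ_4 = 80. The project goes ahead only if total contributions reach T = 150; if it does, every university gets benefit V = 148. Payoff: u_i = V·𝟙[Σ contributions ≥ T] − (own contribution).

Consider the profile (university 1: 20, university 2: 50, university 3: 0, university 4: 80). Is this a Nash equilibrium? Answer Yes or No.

Total = 150 ≥ 150: provided.
University 1 (pledges 20, payoff 128): dropping to 0 → total 130, payoff 0. No gain.
University 2 (pledges 50, payoff 98): dropping to 0 → total 100, payoff 0. No gain.
University 3 (pledges 0, payoff 148): pledging 30 → total 180, payoff 118. No gain.
University 4 (pledges 80, payoff 68): dropping to 0 → total 70, payoff 0. No gain.

Yes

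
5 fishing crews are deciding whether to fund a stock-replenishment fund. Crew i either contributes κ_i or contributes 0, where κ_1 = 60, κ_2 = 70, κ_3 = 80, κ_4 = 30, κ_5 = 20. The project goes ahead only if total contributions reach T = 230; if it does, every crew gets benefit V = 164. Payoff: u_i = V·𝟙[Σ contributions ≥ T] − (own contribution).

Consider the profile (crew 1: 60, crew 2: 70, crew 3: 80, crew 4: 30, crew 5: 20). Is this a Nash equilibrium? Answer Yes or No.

No

Total = 260 ≥ 230: provided.
Crew 1 (pledges 60, payoff 104): dropping to 0 → total 200, payoff 0. No gain.
Crew 2 (pledges 70, payoff 94): dropping to 0 → total 190, payoff 0. No gain.
Crew 3 (pledges 80, payoff 84): dropping to 0 → total 180, payoff 0. No gain.
Crew 4 (pledges 30, payoff 134): dropping to 0 → total 230, payoff 164. Profitable deviation.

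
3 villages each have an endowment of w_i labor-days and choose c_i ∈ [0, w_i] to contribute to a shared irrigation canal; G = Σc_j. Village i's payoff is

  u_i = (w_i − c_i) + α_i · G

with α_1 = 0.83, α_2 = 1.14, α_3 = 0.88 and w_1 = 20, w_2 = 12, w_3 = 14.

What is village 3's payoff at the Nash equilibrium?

∂u_i/∂c_i = α_i − 1, so village i contributes w_i if α_i > 1, else 0.
α_i > 1 for i ∈ {2}; NE contributions (0, 12, 0), G = 12.
u_3 = (14 − 0) + 0.88·12 = 24.56.

24.56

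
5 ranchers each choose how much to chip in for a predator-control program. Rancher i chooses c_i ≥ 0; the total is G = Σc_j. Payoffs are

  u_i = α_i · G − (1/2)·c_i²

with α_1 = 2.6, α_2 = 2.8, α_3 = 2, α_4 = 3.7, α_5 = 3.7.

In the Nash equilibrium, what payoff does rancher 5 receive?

47.915

Rancher i's FOC: ∂u_i/∂c_i = α_i − c_i = 0, so c_i* = α_i.
NE contributions = (2.6, 2.8, 2, 3.7, 3.7); G = 14.8.
u_5 = α_5·G − ½·(c_5)² = 3.7·14.8 − ½·3.7² = 47.915.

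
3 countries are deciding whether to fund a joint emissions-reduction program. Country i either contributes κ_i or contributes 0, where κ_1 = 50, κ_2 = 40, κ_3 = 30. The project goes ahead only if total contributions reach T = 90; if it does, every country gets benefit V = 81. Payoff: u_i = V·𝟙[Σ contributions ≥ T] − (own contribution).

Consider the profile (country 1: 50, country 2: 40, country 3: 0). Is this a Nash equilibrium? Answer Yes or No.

Yes

Total = 90 ≥ 90: provided.
Country 1 (pledges 50, payoff 31): dropping to 0 → total 40, payoff 0. No gain.
Country 2 (pledges 40, payoff 41): dropping to 0 → total 50, payoff 0. No gain.
Country 3 (pledges 0, payoff 81): pledging 30 → total 120, payoff 51. No gain.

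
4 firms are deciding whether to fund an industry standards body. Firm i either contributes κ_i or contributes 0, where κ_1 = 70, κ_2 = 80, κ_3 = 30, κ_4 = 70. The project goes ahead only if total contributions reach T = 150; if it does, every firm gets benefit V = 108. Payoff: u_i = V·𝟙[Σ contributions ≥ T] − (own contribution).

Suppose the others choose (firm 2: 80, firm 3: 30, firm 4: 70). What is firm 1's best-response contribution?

Others' total = 180 ≥ 150; contributing adds cost 70 for no extra benefit.
Best response: 0.

0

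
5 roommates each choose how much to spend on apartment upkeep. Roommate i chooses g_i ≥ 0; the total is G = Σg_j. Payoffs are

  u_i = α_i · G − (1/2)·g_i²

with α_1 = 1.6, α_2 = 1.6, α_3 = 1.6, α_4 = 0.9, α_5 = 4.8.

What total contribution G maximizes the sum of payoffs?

52.5

Planner FOC: ∂(Σu_j)/∂g_i = (Σα_j) − g_i = 0, so g_i^SO = Σα_j = 10.5 for every i; G^SO = 52.5.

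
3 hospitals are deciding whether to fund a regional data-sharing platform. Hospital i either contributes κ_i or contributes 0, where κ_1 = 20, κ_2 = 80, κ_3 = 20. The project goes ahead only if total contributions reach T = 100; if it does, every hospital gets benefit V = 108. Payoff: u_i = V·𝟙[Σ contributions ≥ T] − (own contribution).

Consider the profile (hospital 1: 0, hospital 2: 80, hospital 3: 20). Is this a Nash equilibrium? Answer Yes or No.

Yes

Total = 100 ≥ 100: provided.
Hospital 1 (pledges 0, payoff 108): pledging 20 → total 120, payoff 88. No gain.
Hospital 2 (pledges 80, payoff 28): dropping to 0 → total 20, payoff 0. No gain.
Hospital 3 (pledges 20, payoff 88): dropping to 0 → total 80, payoff 0. No gain.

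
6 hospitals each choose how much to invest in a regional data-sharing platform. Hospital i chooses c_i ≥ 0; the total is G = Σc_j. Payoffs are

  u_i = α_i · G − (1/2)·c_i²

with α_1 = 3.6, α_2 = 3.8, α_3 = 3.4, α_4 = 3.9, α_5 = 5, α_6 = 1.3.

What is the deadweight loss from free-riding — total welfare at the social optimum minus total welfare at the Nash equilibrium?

Hospital i's FOC: ∂u_i/∂c_i = α_i − c_i = 0, so c_i* = α_i.
NE contributions = (3.6, 3.8, 3.4, 3.9, 5, 1.3); G = 21.
W^NE = (Σα)·G − ½Σα_i² = 21² − ½·80.86 = 400.57.
Planner sets c_i = Σα_j = 21 for every i, so G^SO = 6·21 = 126.
W^SO = (Σα)·G^SO − ½·6·(Σα)² = (6/2)·21² = 1323.
Deadweight loss = W^SO − W^NE = 922.43.

922.43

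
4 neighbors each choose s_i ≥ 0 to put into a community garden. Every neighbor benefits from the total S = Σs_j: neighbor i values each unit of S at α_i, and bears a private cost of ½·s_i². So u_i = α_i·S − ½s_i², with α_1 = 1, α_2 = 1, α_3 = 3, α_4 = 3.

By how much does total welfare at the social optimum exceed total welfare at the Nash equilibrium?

Neighbor i's FOC: ∂u_i/∂s_i = α_i − s_i = 0, so s_i* = α_i.
NE contributions = (1, 1, 3, 3); S = 8.
W^NE = (Σα)·S − ½Σα_i² = 8² − ½·20 = 54.
Planner sets s_i = Σα_j = 8 for every i, so S^SO = 4·8 = 32.
W^SO = (Σα)·S^SO − ½·4·(Σα)² = (4/2)·8² = 128.
Deadweight loss = W^SO − W^NE = 74.

74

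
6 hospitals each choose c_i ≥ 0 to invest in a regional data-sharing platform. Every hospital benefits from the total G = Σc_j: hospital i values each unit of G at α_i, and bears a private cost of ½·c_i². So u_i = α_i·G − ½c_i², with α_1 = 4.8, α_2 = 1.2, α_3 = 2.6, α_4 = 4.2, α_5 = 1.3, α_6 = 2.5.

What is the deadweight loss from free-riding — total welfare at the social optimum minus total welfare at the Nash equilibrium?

Hospital i's FOC: ∂u_i/∂c_i = α_i − c_i = 0, so c_i* = α_i.
NE contributions = (4.8, 1.2, 2.6, 4.2, 1.3, 2.5); G = 16.6.
W^NE = (Σα)·G − ½Σα_i² = 16.6² − ½·56.82 = 247.15.
Planner sets c_i = Σα_j = 16.6 for every i, so G^SO = 6·16.6 = 99.6.
W^SO = (Σα)·G^SO − ½·6·(Σα)² = (6/2)·16.6² = 826.68.
Deadweight loss = W^SO − W^NE = 579.53.

579.53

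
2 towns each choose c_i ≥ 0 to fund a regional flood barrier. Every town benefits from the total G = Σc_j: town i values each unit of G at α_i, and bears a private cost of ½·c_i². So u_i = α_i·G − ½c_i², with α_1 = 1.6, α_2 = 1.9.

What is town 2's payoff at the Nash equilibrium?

Town i's FOC: ∂u_i/∂c_i = α_i − c_i = 0, so c_i* = α_i.
NE contributions = (1.6, 1.9); G = 3.5.
u_2 = α_2·G − ½·(c_2)² = 1.9·3.5 − ½·1.9² = 4.845.

4.845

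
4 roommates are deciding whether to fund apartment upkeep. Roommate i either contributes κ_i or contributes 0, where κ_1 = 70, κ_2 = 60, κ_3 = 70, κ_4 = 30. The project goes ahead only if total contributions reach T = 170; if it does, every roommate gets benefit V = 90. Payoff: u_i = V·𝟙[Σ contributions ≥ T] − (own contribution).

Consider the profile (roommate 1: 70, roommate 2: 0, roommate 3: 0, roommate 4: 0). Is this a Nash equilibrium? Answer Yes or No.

Total = 70 < 170: not provided.
Roommate 1 (pledges 70, payoff -70): dropping to 0 → total 0, payoff 0. Profitable deviation.

No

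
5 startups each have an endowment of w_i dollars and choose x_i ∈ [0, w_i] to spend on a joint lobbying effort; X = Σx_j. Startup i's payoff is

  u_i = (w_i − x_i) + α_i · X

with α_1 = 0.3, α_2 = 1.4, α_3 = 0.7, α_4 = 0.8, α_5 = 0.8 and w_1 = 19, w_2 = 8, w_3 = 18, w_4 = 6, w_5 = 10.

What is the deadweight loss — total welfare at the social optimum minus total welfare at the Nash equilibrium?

∂u_i/∂x_i = α_i − 1, so startup i contributes w_i if α_i > 1, else 0.
α_i > 1 for i ∈ {2}; NE contributions (0, 8, 0, 0, 0), X = 8.
W^NE = Σw_i − X^NE + (Σα_i)·X^NE = 61 + 3·8 = 85.
Planner: ∂(Σu_j)/∂x_i = Σα_j − 1 = 3 > 0, so everyone contributes w_i; X^SO = 61, W^SO = 61 + 3·61 = 244.
Deadweight loss = 159.

159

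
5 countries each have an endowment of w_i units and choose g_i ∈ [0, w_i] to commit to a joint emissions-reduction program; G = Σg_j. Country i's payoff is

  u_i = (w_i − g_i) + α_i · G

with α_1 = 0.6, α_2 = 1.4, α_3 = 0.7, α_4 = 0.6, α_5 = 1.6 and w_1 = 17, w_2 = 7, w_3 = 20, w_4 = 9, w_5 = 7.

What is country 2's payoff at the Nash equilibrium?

∂u_i/∂g_i = α_i − 1, so country i contributes w_i if α_i > 1, else 0.
α_i > 1 for i ∈ {2, 5}; NE contributions (0, 7, 0, 0, 7), G = 14.
u_2 = (7 − 7) + 1.4·14 = 19.6.

19.6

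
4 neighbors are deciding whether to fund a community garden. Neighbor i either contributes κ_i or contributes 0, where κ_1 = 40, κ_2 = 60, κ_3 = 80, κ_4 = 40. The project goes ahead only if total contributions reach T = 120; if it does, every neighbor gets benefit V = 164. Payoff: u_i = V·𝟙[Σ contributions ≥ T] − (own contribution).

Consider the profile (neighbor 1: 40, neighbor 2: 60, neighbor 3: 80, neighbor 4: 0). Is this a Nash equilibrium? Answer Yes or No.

Total = 180 ≥ 120: provided.
Neighbor 1 (pledges 40, payoff 124): dropping to 0 → total 140, payoff 164. Profitable deviation.

No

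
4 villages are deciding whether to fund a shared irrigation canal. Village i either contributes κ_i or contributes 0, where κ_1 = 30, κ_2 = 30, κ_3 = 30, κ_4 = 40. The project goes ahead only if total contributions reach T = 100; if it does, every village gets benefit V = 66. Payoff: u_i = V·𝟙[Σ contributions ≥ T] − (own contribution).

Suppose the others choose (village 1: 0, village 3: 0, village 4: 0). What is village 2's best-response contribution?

Others' total = 0. Even contributing 30 gives 30 < 100: no benefit either way.
Best response: 0.

0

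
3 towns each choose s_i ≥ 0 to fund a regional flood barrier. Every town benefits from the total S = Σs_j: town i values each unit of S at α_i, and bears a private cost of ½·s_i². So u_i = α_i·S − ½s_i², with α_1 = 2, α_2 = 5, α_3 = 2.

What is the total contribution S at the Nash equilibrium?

9

Town i's FOC: ∂u_i/∂s_i = α_i − s_i = 0, so s_i* = α_i.
NE contributions = (2, 5, 2); S = 9.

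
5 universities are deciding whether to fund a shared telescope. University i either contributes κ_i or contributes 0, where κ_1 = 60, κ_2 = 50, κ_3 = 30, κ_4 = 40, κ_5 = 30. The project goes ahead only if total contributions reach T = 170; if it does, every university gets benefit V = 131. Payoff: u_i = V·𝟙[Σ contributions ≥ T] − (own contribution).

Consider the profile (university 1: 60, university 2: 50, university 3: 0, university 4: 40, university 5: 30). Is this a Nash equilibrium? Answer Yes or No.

Total = 180 ≥ 170: provided.
University 1 (pledges 60, payoff 71): dropping to 0 → total 120, payoff 0. No gain.
University 2 (pledges 50, payoff 81): dropping to 0 → total 130, payoff 0. No gain.
University 3 (pledges 0, payoff 131): pledging 30 → total 210, payoff 101. No gain.
University 4 (pledges 40, payoff 91): dropping to 0 → total 140, payoff 0. No gain.
University 5 (pledges 30, payoff 101): dropping to 0 → total 150, payoff 0. No gain.

Yes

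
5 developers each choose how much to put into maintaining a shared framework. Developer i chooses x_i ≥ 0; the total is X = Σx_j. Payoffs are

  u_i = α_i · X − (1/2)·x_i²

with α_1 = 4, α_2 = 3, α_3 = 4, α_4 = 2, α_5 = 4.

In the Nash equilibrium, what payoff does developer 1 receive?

Developer i's FOC: ∂u_i/∂x_i = α_i − x_i = 0, so x_i* = α_i.
NE contributions = (4, 3, 4, 2, 4); X = 17.
u_1 = α_1·X − ½·(x_1)² = 4·17 − ½·4² = 60.

60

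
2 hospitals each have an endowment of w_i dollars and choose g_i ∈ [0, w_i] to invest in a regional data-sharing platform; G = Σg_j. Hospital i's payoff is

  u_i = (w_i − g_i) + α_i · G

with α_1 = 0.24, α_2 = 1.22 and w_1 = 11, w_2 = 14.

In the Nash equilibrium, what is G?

14

∂u_i/∂g_i = α_i − 1, so hospital i contributes w_i if α_i > 1, else 0.
α_i > 1 for i ∈ {2}; NE contributions (0, 14), G = 14.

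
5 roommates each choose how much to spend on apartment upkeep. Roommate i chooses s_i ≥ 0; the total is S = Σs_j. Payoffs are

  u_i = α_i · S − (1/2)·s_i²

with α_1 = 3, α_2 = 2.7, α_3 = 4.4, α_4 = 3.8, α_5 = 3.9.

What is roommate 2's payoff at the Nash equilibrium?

Roommate i's FOC: ∂u_i/∂s_i = α_i − s_i = 0, so s_i* = α_i.
NE contributions = (3, 2.7, 4.4, 3.8, 3.9); S = 17.8.
u_2 = α_2·S − ½·(s_2)² = 2.7·17.8 − ½·2.7² = 44.415.

44.415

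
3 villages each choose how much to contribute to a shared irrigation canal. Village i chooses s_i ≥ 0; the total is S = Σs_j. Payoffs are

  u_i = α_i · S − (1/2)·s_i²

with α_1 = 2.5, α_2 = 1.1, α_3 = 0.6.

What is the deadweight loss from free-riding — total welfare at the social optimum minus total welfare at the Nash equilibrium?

Village i's FOC: ∂u_i/∂s_i = α_i − s_i = 0, so s_i* = α_i.
NE contributions = (2.5, 1.1, 0.6); S = 4.2.
W^NE = (Σα)·S − ½Σα_i² = 4.2² − ½·7.82 = 13.73.
Planner sets s_i = Σα_j = 4.2 for every i, so S^SO = 3·4.2 = 12.6.
W^SO = (Σα)·S^SO − ½·3·(Σα)² = (3/2)·4.2² = 26.46.
Deadweight loss = W^SO − W^NE = 12.73.

12.73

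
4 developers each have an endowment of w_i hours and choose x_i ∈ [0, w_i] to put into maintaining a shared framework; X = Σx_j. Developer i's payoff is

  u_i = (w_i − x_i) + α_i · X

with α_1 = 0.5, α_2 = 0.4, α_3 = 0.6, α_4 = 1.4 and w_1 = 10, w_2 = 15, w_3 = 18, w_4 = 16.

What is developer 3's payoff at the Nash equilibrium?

27.6

∂u_i/∂x_i = α_i − 1, so developer i contributes w_i if α_i > 1, else 0.
α_i > 1 for i ∈ {4}; NE contributions (0, 0, 0, 16), X = 16.
u_3 = (18 − 0) + 0.6·16 = 27.6.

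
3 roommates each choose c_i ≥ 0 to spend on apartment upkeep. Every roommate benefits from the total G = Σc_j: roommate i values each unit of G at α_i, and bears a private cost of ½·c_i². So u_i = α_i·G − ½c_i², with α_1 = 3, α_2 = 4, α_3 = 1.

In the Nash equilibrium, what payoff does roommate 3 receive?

7.5

Roommate i's FOC: ∂u_i/∂c_i = α_i − c_i = 0, so c_i* = α_i.
NE contributions = (3, 4, 1); G = 8.
u_3 = α_3·G − ½·(c_3)² = 1·8 − ½·1² = 7.5.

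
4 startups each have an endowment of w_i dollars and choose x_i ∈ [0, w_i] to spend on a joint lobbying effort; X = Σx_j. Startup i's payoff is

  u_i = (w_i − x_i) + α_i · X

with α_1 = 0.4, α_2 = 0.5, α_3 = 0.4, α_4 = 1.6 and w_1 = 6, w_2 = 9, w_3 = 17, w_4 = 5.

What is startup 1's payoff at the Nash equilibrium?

∂u_i/∂x_i = α_i − 1, so startup i contributes w_i if α_i > 1, else 0.
α_i > 1 for i ∈ {4}; NE contributions (0, 0, 0, 5), X = 5.
u_1 = (6 − 0) + 0.4·5 = 8.

8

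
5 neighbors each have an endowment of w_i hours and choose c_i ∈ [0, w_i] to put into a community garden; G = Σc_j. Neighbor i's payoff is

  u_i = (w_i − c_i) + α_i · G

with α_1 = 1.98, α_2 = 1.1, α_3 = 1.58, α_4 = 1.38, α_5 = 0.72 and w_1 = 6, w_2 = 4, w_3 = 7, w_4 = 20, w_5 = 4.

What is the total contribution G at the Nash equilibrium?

∂u_i/∂c_i = α_i − 1, so neighbor i contributes w_i if α_i > 1, else 0.
α_i > 1 for i ∈ {1, 2, 3, 4}; NE contributions (6, 4, 7, 20, 0), G = 37.

37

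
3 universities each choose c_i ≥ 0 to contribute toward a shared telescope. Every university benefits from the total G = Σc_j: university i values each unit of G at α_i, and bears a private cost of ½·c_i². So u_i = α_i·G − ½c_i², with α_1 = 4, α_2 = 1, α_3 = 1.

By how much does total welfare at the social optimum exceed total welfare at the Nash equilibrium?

University i's FOC: ∂u_i/∂c_i = α_i − c_i = 0, so c_i* = α_i.
NE contributions = (4, 1, 1); G = 6.
W^NE = (Σα)·G − ½Σα_i² = 6² − ½·18 = 27.
Planner sets c_i = Σα_j = 6 for every i, so G^SO = 3·6 = 18.
W^SO = (Σα)·G^SO − ½·3·(Σα)² = (3/2)·6² = 54.
Deadweight loss = W^SO − W^NE = 27.

27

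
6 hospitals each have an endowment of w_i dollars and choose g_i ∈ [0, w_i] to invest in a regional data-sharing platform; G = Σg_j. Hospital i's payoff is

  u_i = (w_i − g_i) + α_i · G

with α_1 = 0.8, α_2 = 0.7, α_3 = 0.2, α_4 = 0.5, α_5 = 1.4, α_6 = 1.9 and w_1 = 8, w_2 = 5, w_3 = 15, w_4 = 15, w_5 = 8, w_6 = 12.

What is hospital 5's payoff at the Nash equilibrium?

∂u_i/∂g_i = α_i − 1, so hospital i contributes w_i if α_i > 1, else 0.
α_i > 1 for i ∈ {5, 6}; NE contributions (0, 0, 0, 0, 8, 12), G = 20.
u_5 = (8 − 8) + 1.4·20 = 28.

28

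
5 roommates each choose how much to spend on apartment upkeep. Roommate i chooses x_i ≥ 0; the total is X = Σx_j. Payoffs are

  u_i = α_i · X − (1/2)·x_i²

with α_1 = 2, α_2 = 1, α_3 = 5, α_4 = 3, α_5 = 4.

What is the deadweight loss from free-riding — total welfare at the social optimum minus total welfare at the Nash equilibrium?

Roommate i's FOC: ∂u_i/∂x_i = α_i − x_i = 0, so x_i* = α_i.
NE contributions = (2, 1, 5, 3, 4); X = 15.
W^NE = (Σα)·X − ½Σα_i² = 15² − ½·55 = 197.5.
Planner sets x_i = Σα_j = 15 for every i, so X^SO = 5·15 = 75.
W^SO = (Σα)·X^SO − ½·5·(Σα)² = (5/2)·15² = 562.5.
Deadweight loss = W^SO − W^NE = 365.

365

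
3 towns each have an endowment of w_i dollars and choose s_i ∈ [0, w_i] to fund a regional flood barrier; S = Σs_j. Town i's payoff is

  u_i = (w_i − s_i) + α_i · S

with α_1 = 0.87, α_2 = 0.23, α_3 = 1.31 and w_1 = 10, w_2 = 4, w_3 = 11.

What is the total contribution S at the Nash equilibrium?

11

∂u_i/∂s_i = α_i − 1, so town i contributes w_i if α_i > 1, else 0.
α_i > 1 for i ∈ {3}; NE contributions (0, 0, 11), S = 11.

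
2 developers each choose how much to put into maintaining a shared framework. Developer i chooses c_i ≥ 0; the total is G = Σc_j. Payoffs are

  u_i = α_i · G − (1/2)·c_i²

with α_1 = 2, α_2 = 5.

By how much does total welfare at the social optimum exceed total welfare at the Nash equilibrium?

Developer i's FOC: ∂u_i/∂c_i = α_i − c_i = 0, so c_i* = α_i.
NE contributions = (2, 5); G = 7.
W^NE = (Σα)·G − ½Σα_i² = 7² − ½·29 = 34.5.
Planner sets c_i = Σα_j = 7 for every i, so G^SO = 2·7 = 14.
W^SO = (Σα)·G^SO − ½·2·(Σα)² = (2/2)·7² = 49.
Deadweight loss = W^SO − W^NE = 14.5.

14.5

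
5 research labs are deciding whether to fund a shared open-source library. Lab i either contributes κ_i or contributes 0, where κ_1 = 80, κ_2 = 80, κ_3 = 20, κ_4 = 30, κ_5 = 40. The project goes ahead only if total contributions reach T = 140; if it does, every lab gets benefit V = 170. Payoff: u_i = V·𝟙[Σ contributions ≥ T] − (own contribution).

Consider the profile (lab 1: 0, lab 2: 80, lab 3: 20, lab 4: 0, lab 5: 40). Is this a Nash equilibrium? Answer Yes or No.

Total = 140 ≥ 140: provided.
Lab 1 (pledges 0, payoff 170): pledging 80 → total 220, payoff 90. No gain.
Lab 2 (pledges 80, payoff 90): dropping to 0 → total 60, payoff 0. No gain.
Lab 3 (pledges 20, payoff 150): dropping to 0 → total 120, payoff 0. No gain.
Lab 4 (pledges 0, payoff 170): pledging 30 → total 170, payoff 140. No gain.
Lab 5 (pledges 40, payoff 130): dropping to 0 → total 100, payoff 0. No gain.

Yes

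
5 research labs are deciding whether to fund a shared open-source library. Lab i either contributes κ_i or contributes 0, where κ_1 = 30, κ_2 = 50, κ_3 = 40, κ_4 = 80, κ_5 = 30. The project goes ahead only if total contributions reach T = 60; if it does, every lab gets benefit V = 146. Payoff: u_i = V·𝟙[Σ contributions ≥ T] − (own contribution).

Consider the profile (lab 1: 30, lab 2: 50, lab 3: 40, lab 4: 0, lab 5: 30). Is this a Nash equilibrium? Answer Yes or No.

No

Total = 150 ≥ 60: provided.
Lab 1 (pledges 30, payoff 116): dropping to 0 → total 120, payoff 146. Profitable deviation.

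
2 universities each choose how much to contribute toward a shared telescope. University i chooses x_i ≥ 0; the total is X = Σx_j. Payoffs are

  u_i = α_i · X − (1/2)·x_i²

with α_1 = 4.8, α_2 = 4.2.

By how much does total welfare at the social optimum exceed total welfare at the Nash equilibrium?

University i's FOC: ∂u_i/∂x_i = α_i − x_i = 0, so x_i* = α_i.
NE contributions = (4.8, 4.2); X = 9.
W^NE = (Σα)·X − ½Σα_i² = 9² − ½·40.68 = 60.66.
Planner sets x_i = Σα_j = 9 for every i, so X^SO = 2·9 = 18.
W^SO = (Σα)·X^SO − ½·2·(Σα)² = (2/2)·9² = 81.
Deadweight loss = W^SO − W^NE = 20.34.

20.34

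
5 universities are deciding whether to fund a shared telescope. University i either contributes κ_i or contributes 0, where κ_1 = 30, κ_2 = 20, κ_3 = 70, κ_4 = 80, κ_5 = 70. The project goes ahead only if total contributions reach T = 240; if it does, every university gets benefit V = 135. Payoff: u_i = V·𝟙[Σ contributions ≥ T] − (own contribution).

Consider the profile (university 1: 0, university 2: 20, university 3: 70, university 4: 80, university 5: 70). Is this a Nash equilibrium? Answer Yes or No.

Total = 240 ≥ 240: provided.
University 1 (pledges 0, payoff 135): pledging 30 → total 270, payoff 105. No gain.
University 2 (pledges 20, payoff 115): dropping to 0 → total 220, payoff 0. No gain.
University 3 (pledges 70, payoff 65): dropping to 0 → total 170, payoff 0. No gain.
University 4 (pledges 80, payoff 55): dropping to 0 → total 160, payoff 0. No gain.
University 5 (pledges 70, payoff 65): dropping to 0 → total 170, payoff 0. No gain.

Yes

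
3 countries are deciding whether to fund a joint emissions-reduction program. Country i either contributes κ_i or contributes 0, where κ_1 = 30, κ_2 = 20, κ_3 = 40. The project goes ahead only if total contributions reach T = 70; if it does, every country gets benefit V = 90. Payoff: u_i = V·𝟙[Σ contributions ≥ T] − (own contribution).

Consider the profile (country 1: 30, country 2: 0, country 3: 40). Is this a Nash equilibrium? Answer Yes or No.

Yes

Total = 70 ≥ 70: provided.
Country 1 (pledges 30, payoff 60): dropping to 0 → total 40, payoff 0. No gain.
Country 2 (pledges 0, payoff 90): pledging 20 → total 90, payoff 70. No gain.
Country 3 (pledges 40, payoff 50): dropping to 0 → total 30, payoff 0. No gain.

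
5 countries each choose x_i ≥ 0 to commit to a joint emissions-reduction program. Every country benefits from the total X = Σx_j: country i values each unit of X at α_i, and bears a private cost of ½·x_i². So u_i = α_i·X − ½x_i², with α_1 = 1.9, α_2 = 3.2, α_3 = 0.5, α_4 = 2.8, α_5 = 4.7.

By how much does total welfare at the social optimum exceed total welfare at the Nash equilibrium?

Country i's FOC: ∂u_i/∂x_i = α_i − x_i = 0, so x_i* = α_i.
NE contributions = (1.9, 3.2, 0.5, 2.8, 4.7); X = 13.1.
W^NE = (Σα)·X − ½Σα_i² = 13.1² − ½·44.03 = 149.595.
Planner sets x_i = Σα_j = 13.1 for every i, so X^SO = 5·13.1 = 65.5.
W^SO = (Σα)·X^SO − ½·5·(Σα)² = (5/2)·13.1² = 429.025.
Deadweight loss = W^SO − W^NE = 279.43.

279.43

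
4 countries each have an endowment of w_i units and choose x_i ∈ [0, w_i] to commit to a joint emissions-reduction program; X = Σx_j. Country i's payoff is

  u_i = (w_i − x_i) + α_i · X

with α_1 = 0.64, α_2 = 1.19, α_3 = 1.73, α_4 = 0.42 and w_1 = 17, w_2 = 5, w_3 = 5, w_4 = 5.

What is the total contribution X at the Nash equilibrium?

∂u_i/∂x_i = α_i − 1, so country i contributes w_i if α_i > 1, else 0.
α_i > 1 for i ∈ {2, 3}; NE contributions (0, 5, 5, 0), X = 10.

10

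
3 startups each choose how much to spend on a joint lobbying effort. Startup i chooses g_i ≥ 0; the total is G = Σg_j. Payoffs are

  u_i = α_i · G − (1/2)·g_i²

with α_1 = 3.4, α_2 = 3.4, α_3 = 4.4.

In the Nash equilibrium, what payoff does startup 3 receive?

Startup i's FOC: ∂u_i/∂g_i = α_i − g_i = 0, so g_i* = α_i.
NE contributions = (3.4, 3.4, 4.4); G = 11.2.
u_3 = α_3·G − ½·(g_3)² = 4.4·11.2 − ½·4.4² = 39.6.

39.6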